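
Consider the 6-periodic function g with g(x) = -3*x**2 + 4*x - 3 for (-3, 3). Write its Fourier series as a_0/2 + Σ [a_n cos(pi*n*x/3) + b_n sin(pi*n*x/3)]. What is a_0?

-24

a_0 = 1/3 ∫_{-3}^{3} g(x) dx = 1/3 · (-72) = -24.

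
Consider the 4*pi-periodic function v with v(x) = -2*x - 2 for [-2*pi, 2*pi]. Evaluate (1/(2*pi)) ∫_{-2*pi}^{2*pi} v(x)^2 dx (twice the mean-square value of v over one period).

(1/(2*pi)) ∫_{-2*pi}^{2*pi} v(x)^2 dx = (1/(2*pi)) · (16*pi + 64*pi**3/3) = 8 + 32*pi**2/3.

8 + 32*pi**2/3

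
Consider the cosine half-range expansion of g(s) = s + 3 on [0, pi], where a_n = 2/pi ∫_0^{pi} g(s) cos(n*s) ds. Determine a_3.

-4/(9*pi)

a_3 = 2/pi ∫_0^{pi} (s + 3) cos(3*s) ds.
Integrating by parts (boundary term plus one more integral), an antiderivative of (s + 3) cos(3*s) is s*sin(3*s)/3 + sin(3*s) + cos(3*s)/9; evaluating from 0 to pi: ∫_{0}^{pi} (s + 3) cos(3*s) ds = (-1/9) - (1/9) = -2/9.
Hence a_3 = (2/pi)·(-2/9) = -4/(9*pi).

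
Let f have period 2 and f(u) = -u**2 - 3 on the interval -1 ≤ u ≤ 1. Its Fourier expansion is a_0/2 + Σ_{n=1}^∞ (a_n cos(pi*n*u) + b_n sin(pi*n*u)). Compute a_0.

a_0 = ∫_{-1}^{1} f(u) du = -20/3.

-20/3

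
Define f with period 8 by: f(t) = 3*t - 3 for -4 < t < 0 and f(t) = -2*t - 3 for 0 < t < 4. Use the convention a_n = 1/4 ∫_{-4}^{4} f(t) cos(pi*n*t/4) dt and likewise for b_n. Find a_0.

-16

a_0 = 1/4 ∫_{-4}^{4} f(t) dt = 1/4 · (-64) = -16.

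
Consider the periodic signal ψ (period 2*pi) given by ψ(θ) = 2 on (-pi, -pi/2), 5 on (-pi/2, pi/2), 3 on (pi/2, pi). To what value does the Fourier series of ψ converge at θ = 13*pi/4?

θ = 13*pi/4 differs from θ = -3*pi/4 by 2 full period(s), and the series is 2*pi-periodic.
ψ is continuous at θ = -3*pi/4 with value 2, so the series converges to 2 there.

2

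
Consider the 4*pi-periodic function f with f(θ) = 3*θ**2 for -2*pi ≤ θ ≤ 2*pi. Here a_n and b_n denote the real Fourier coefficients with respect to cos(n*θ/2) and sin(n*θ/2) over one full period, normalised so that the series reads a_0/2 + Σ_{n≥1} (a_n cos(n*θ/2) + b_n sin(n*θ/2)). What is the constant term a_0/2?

a_0 = (1/(2*pi)) ∫_{-2*pi}^{2*pi} f(θ) dθ = (1/(2*pi)) · (16*pi**3) = 8*pi**2.
So the constant term a_0/2 = 4*pi**2.

4*pi**2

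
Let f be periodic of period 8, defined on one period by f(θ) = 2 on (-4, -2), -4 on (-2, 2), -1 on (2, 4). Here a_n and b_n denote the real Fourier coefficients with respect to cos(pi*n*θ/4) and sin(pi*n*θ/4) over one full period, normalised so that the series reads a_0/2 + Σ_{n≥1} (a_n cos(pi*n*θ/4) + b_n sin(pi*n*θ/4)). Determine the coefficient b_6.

b_6 = 1/4 ∫_{-4}^{4} f(θ) sin(3*pi*θ/2) dθ.
Split the integral at the breakpoints.
Directly, an antiderivative of (2) sin(3*pi*θ/2) is -4*cos(3*pi*θ/2)/(3*pi); evaluating from -4 to -2: ∫_{-4}^{-2} (2) sin(3*pi*θ/2) dθ = (4/(3*pi)) - (-4/(3*pi)) = 8/(3*pi).
Directly, an antiderivative of (-4) sin(3*pi*θ/2) is 8*cos(3*pi*θ/2)/(3*pi); evaluating from -2 to 2: ∫_{-2}^{2} (-4) sin(3*pi*θ/2) dθ = (-8/(3*pi)) - (-8/(3*pi)) = 0.
Directly, an antiderivative of (-1) sin(3*pi*θ/2) is 2*cos(3*pi*θ/2)/(3*pi); evaluating from 2 to 4: ∫_{2}^{4} (-1) sin(3*pi*θ/2) dθ = (2/(3*pi)) - (-2/(3*pi)) = 4/(3*pi).
Summing the pieces and multiplying by (1/4) gives b_6 = 1/pi.

1/pi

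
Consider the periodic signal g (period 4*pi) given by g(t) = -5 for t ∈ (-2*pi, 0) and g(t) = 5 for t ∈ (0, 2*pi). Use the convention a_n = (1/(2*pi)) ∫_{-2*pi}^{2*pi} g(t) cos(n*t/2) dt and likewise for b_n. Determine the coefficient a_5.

0

a_5 = (1/(2*pi)) ∫_{-2*pi}^{2*pi} g(t) cos(5*t/2) dt.
g is odd and cos(5*t/2) is even, so the integrand is odd over a symmetric interval and the integral vanishes.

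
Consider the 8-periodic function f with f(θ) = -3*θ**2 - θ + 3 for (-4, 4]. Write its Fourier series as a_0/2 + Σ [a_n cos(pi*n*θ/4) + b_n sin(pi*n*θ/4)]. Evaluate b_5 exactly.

-8/(5*pi)

b_5 = 1/4 ∫_{-4}^{4} f(θ) sin(5*pi*θ/4) dθ.
Integrating by parts twice (tabular method), an antiderivative of (-3*θ**2 - θ + 3) sin(5*pi*θ/4) is 12*θ**2*cos(5*pi*θ/4)/(5*pi) - 96*θ*sin(5*pi*θ/4)/(25*pi**2) + 4*θ*cos(5*pi*θ/4)/(5*pi) - 16*sin(5*pi*θ/4)/(25*pi**2) - 12*cos(5*pi*θ/4)/(5*pi) - 384*cos(5*pi*θ/4)/(125*pi**3); evaluating from -4 to 4: ∫_{-4}^{4} (-3*θ**2 - θ + 3) sin(5*pi*θ/4) dθ = (4*(96 - 1225*pi**2)/(125*pi**3)) - (4*(96 - 1025*pi**2)/(125*pi**3)) = -32/(5*pi).
Hence b_5 = (1/4)·(-32/(5*pi)) = -8/(5*pi).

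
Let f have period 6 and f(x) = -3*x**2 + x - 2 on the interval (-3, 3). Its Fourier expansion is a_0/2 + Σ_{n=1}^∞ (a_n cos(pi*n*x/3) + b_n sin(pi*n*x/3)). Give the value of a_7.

a_7 = 1/3 ∫_{-3}^{3} f(x) cos(7*pi*x/3) dx.
Integrating by parts twice (tabular method), an antiderivative of (-3*x**2 + x - 2) cos(7*pi*x/3) is -9*x**2*sin(7*pi*x/3)/(7*pi) + 3*x*sin(7*pi*x/3)/(7*pi) - 54*x*cos(7*pi*x/3)/(49*pi**2) - 6*sin(7*pi*x/3)/(7*pi) + 162*sin(7*pi*x/3)/(343*pi**3) + 9*cos(7*pi*x/3)/(49*pi**2); evaluating from -3 to 3: ∫_{-3}^{3} (-3*x**2 + x - 2) cos(7*pi*x/3) dx = (153/(49*pi**2)) - (-171/(49*pi**2)) = 324/(49*pi**2).
Hence a_7 = (1/3)·(324/(49*pi**2)) = 108/(49*pi**2).

108/(49*pi**2)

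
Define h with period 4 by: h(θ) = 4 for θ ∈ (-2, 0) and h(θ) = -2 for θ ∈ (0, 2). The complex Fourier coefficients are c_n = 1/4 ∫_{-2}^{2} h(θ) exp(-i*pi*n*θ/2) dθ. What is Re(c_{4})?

Since h is real-valued, Re(c_{4}) = 1/4 ∫_{-2}^{2} h(θ) cos(2*pi*θ) dθ = a_{4}/2.
Split the integral at the breakpoints.
Directly, an antiderivative of (4) cos(2*pi*θ) is 2*sin(2*pi*θ)/pi; evaluating from -2 to 0: ∫_{-2}^{0} (4) cos(2*pi*θ) dθ = (0) - (0) = 0.
Directly, an antiderivative of (-2) cos(2*pi*θ) is -sin(2*pi*θ)/pi; evaluating from 0 to 2: ∫_{0}^{2} (-2) cos(2*pi*θ) dθ = (0) - (0) = 0.
So ∫_{-2}^{2} h(θ) cos(2*pi*θ) dθ = 0.
Hence Re(c_{4}) = (1/4)·(0) = 0.

0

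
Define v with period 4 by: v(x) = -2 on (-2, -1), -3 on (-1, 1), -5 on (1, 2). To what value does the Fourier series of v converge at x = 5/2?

x = 5/2 differs from x = -3/2 by 1 full period(s), and the series is 4-periodic.
v is continuous at x = -3/2 with value -2, so the series converges to -2 there.

-2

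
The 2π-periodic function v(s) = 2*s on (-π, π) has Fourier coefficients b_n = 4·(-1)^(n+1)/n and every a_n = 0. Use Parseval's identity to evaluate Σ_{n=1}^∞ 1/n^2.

pi**2/6

Parseval: Σ b_n^2 = (1/π) ∫_{-π}^{π} v(s)^2 ds = 8*pi**2/3.
Σ b_n^2 = Σ 16/n^2, so Σ 1/n^2 = (8*pi**2/3)/16 = pi**2/6.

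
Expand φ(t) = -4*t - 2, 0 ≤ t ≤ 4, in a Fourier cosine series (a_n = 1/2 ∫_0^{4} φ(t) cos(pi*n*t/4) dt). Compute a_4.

0

a_4 = 1/2 ∫_0^{4} (-4*t - 2) cos(pi*t) dt.
Integrating by parts (boundary term plus one more integral), an antiderivative of (-4*t - 2) cos(pi*t) is -4*t*sin(pi*t)/pi - 2*sin(pi*t)/pi - 4*cos(pi*t)/pi**2; evaluating from 0 to 4: ∫_{0}^{4} (-4*t - 2) cos(pi*t) dt = (-4/pi**2) - (-4/pi**2) = 0.
Hence a_4 = (1/2)·(0) = 0.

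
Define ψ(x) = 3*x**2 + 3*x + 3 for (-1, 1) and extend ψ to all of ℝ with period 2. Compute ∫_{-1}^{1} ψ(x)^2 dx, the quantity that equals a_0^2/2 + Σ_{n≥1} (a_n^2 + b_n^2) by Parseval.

198/5

∫_{-1}^{1} ψ(x)^2 dx = 198/5.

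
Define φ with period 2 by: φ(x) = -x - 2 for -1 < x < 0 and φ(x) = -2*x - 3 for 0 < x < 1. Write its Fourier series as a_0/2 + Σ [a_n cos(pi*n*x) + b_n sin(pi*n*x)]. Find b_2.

b_2 = ∫_{-1}^{1} φ(x) sin(2*pi*x) dx.
Split the integral at the breakpoints.
Integrating by parts (boundary term plus one more integral), an antiderivative of (-x - 2) sin(2*pi*x) is x*cos(2*pi*x)/(2*pi) - sin(2*pi*x)/(4*pi**2) + cos(2*pi*x)/pi; evaluating from -1 to 0: ∫_{-1}^{0} (-x - 2) sin(2*pi*x) dx = (1/pi) - (1/(2*pi)) = 1/(2*pi).
Integrating by parts (boundary term plus one more integral), an antiderivative of (-2*x - 3) sin(2*pi*x) is x*cos(2*pi*x)/pi - sin(2*pi*x)/(2*pi**2) + 3*cos(2*pi*x)/(2*pi); evaluating from 0 to 1: ∫_{0}^{1} (-2*x - 3) sin(2*pi*x) dx = (5/(2*pi)) - (3/(2*pi)) = 1/pi.
Summing the pieces gives b_2 = 3/(2*pi).

3/(2*pi)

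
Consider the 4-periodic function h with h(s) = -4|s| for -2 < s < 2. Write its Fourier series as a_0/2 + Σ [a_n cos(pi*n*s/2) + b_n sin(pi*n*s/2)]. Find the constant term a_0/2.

-4

a_0 = 1/2 ∫_{-2}^{2} h(s) ds = 1/2 · (-16) = -8.
So the constant term a_0/2 = -4.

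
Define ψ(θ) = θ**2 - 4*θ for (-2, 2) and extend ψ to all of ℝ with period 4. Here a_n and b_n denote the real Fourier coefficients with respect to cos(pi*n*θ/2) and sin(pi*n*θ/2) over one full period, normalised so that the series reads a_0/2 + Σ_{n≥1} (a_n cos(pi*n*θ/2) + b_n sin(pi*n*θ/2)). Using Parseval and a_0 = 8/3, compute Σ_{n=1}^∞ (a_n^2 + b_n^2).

Parseval: a_0^2/2 + Σ_{n≥1} (a_n^2+b_n^2) = 1/2 ∫_{-2}^{2} ψ(θ)^2 dθ = 736/15.
Subtract a_0^2/2 = 32/9: Σ (a_n^2+b_n^2) = 2048/45.

2048/45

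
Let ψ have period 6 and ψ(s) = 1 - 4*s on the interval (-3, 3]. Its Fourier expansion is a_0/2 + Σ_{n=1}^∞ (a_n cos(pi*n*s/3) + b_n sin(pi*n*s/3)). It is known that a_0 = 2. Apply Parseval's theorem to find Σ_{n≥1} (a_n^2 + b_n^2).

Parseval: a_0^2/2 + Σ_{n≥1} (a_n^2+b_n^2) = 1/3 ∫_{-3}^{3} ψ(s)^2 ds = 98.
Subtract a_0^2/2 = 2: Σ (a_n^2+b_n^2) = 96.

96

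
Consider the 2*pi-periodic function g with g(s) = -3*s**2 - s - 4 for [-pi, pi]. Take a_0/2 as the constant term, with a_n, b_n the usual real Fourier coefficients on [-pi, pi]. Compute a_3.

4/3

a_3 = 1/pi ∫_{-pi}^{pi} g(s) cos(3*s) ds.
Integrating by parts twice (tabular method), an antiderivative of (-3*s**2 - s - 4) cos(3*s) is -s**2*sin(3*s) - s*sin(3*s)/3 - 2*s*cos(3*s)/3 - 10*sin(3*s)/9 - cos(3*s)/9; evaluating from -pi to pi: ∫_{-pi}^{pi} (-3*s**2 - s - 4) cos(3*s) ds = (1/9 + 2*pi/3) - (1/9 - 2*pi/3) = 4*pi/3.
Hence a_3 = (1/pi)·(4*pi/3) = 4/3.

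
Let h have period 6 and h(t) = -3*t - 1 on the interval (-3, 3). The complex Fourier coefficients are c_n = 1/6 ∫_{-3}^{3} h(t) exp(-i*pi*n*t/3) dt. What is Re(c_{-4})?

Since h is real-valued, Re(c_{-4}) = 1/6 ∫_{-3}^{3} h(t) cos(-4*pi*t/3) dt = a_{4}/2.
Integrating by parts (boundary term plus one more integral), an antiderivative of (-3*t - 1) cos(-4*pi*t/3) is -9*t*sin(4*pi*t/3)/(4*pi) - 3*sin(4*pi*t/3)/(4*pi) - 27*cos(4*pi*t/3)/(16*pi**2); evaluating from -3 to 3: ∫_{-3}^{3} (-3*t - 1) cos(-4*pi*t/3) dt = (-27/(16*pi**2)) - (-27/(16*pi**2)) = 0.
Hence Re(c_{-4}) = (1/6)·(0) = 0.

0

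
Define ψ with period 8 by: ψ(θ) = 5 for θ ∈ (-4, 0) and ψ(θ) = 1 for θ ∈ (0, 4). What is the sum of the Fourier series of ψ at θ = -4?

θ = -4 differs from θ = 4 by -1 full period(s), and the series is 8-periodic.
At θ = 4 the one-sided limits are ψ(4^-) = 1 and ψ(4^+) = 5.
By Dirichlet's theorem the series converges to their average, [(1) + (5)]/2 = 3.

3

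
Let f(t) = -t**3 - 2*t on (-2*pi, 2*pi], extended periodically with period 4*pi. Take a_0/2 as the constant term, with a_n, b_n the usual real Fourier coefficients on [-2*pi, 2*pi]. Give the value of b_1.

b_1 = (1/(2*pi)) ∫_{-2*pi}^{2*pi} f(t) sin(t/2) dt.
f is odd and sin(t/2) is odd, so the integrand is even and b_1 = 1/pi ∫_0^{2*pi} f(t) sin(t/2) dt.
Integrating by parts three times (tabular method), an antiderivative of (-t**3 - 2*t) sin(t/2) is 2*t**3*cos(t/2) - 12*t**2*sin(t/2) - 44*t*cos(t/2) + 88*sin(t/2); evaluating from 0 to 2*pi: ∫_{0}^{2*pi} (-t**3 - 2*t) sin(t/2) dt = (-16*pi**3 + 88*pi) - (0) = -16*pi**3 + 88*pi.
Hence b_1 = (1/pi)·(-16*pi**3 + 88*pi) = 88 - 16*pi**2.

88 - 16*pi**2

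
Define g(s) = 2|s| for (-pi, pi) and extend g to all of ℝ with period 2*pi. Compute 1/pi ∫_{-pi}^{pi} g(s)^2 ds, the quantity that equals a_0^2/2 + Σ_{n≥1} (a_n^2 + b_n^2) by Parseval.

8*pi**2/3

1/pi ∫_{-pi}^{pi} g(s)^2 ds = 1/pi · (8*pi**3/3) = 8*pi**2/3.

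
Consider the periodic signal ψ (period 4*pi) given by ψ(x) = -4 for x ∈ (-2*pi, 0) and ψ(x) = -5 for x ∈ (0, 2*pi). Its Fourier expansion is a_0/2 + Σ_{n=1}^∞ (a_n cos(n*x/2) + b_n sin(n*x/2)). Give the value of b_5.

b_5 = (1/(2*pi)) ∫_{-2*pi}^{2*pi} ψ(x) sin(5*x/2) dx.
Split the integral at the breakpoints.
Directly, an antiderivative of (-4) sin(5*x/2) is 8*cos(5*x/2)/5; evaluating from -2*pi to 0: ∫_{-2*pi}^{0} (-4) sin(5*x/2) dx = (8/5) - (-8/5) = 16/5.
Directly, an antiderivative of (-5) sin(5*x/2) is 2*cos(5*x/2); evaluating from 0 to 2*pi: ∫_{0}^{2*pi} (-5) sin(5*x/2) dx = (-2) - (2) = -4.
Summing the pieces and multiplying by (1/(2*pi)) gives b_5 = -2/(5*pi).

-2/(5*pi)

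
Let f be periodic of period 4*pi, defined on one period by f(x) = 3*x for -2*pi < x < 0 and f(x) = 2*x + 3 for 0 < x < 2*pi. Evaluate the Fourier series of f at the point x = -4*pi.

3/2

x = -4*pi differs from x = 0 by -1 full period(s), and the series is 4*pi-periodic.
At x = 0 the one-sided limits are f(0^-) = 0 and f(0^+) = 3.
By Dirichlet's theorem the series converges to their average, [(0) + (3)]/2 = 3/2.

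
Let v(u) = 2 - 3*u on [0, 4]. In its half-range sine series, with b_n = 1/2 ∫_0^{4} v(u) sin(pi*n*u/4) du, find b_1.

-16/pi

b_1 = 1/2 ∫_0^{4} (2 - 3*u) sin(pi*u/4) du.
Integrating by parts (boundary term plus one more integral), an antiderivative of (2 - 3*u) sin(pi*u/4) is 12*u*cos(pi*u/4)/pi - 48*sin(pi*u/4)/pi**2 - 8*cos(pi*u/4)/pi; evaluating from 0 to 4: ∫_{0}^{4} (2 - 3*u) sin(pi*u/4) du = (-40/pi) - (-8/pi) = -32/pi.
Hence b_1 = (1/2)·(-32/pi) = -16/pi.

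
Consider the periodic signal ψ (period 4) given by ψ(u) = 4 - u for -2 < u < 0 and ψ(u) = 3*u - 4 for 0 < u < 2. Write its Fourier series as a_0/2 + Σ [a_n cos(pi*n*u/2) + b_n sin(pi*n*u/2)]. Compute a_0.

4

a_0 = 1/2 ∫_{-2}^{2} ψ(u) du = 1/2 · (8) = 4.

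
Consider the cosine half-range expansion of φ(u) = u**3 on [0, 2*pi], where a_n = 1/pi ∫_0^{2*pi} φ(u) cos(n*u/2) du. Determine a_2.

a_2 = 1/pi ∫_0^{2*pi} (u**3) cos(u) du.
Integrating by parts three times (tabular method), an antiderivative of (u**3) cos(u) is u**3*sin(u) + 3*u**2*cos(u) - 6*u*sin(u) - 6*cos(u); evaluating from 0 to 2*pi: ∫_{0}^{2*pi} (u**3) cos(u) du = (-6 + 12*pi**2) - (-6) = 12*pi**2.
Hence a_2 = (1/pi)·(12*pi**2) = 12*pi.

12*pi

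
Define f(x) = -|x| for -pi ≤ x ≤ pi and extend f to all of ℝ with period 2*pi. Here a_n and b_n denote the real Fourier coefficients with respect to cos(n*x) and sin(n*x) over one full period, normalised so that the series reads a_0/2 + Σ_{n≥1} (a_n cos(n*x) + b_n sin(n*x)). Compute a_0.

a_0 = 1/pi ∫_{-pi}^{pi} f(x) dx = 1/pi · (-pi**2) = -pi.

-pi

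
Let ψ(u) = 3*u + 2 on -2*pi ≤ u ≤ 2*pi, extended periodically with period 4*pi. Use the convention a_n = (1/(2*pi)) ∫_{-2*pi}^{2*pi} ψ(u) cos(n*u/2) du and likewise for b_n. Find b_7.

b_7 = (1/(2*pi)) ∫_{-2*pi}^{2*pi} ψ(u) sin(7*u/2) du.
Integrating by parts (boundary term plus one more integral), an antiderivative of (3*u + 2) sin(7*u/2) is -6*u*cos(7*u/2)/7 + 12*sin(7*u/2)/49 - 4*cos(7*u/2)/7; evaluating from -2*pi to 2*pi: ∫_{-2*pi}^{2*pi} (3*u + 2) sin(7*u/2) du = (4/7 + 12*pi/7) - (4/7 - 12*pi/7) = 24*pi/7.
Hence b_7 = (1/(2*pi))·(24*pi/7) = 12/7.

12/7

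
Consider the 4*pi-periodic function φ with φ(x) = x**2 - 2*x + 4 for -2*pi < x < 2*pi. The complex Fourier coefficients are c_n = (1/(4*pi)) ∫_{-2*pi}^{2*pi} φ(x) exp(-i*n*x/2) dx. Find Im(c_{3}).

Since φ is real-valued, Im(c_{3}) = -(1/(4*pi)) ∫_{-2*pi}^{2*pi} φ(x) sin(3*x/2) dx = -b_{3}/2.
Integrating by parts twice (tabular method), an antiderivative of (x**2 - 2*x + 4) sin(3*x/2) is -2*x**2*cos(3*x/2)/3 + 8*x*sin(3*x/2)/9 + 4*x*cos(3*x/2)/3 - 8*sin(3*x/2)/9 - 56*cos(3*x/2)/27; evaluating from -2*pi to 2*pi: ∫_{-2*pi}^{2*pi} (x**2 - 2*x + 4) sin(3*x/2) dx = (-8*pi/3 + 56/27 + 8*pi**2/3) - (56/27 + 8*pi/3 + 8*pi**2/3) = -16*pi/3.
Hence Im(c_{3}) = (-1/(4*pi))·(-16*pi/3) = 4/3.

4/3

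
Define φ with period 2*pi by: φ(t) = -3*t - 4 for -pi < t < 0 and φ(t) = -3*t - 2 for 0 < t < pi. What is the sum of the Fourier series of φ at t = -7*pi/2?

t = -7*pi/2 differs from t = pi/2 by -2 full period(s), and the series is 2*pi-periodic.
φ is continuous at t = pi/2 with value -3*pi/2 - 2, so the series converges to -3*pi/2 - 2 there.

-3*pi/2 - 2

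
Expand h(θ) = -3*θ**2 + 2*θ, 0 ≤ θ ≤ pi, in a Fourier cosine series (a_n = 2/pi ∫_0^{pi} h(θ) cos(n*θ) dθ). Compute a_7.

4*(-2 + 3*pi)/(49*pi)

a_7 = 2/pi ∫_0^{pi} (-3*θ**2 + 2*θ) cos(7*θ) dθ.
Integrating by parts twice (tabular method), an antiderivative of (-3*θ**2 + 2*θ) cos(7*θ) is -3*θ**2*sin(7*θ)/7 + 2*θ*sin(7*θ)/7 - 6*θ*cos(7*θ)/49 + 6*sin(7*θ)/343 + 2*cos(7*θ)/49; evaluating from 0 to pi: ∫_{0}^{pi} (-3*θ**2 + 2*θ) cos(7*θ) dθ = (-2/49 + 6*pi/49) - (2/49) = -4/49 + 6*pi/49.
Hence a_7 = (2/pi)·(-4/49 + 6*pi/49) = 4*(-2 + 3*pi)/(49*pi).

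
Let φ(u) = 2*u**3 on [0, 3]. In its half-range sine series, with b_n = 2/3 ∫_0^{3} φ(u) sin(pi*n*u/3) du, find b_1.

b_1 = 2/3 ∫_0^{3} (2*u**3) sin(pi*u/3) du.
Integrating by parts three times (tabular method), an antiderivative of (2*u**3) sin(pi*u/3) is -6*u**3*cos(pi*u/3)/pi + 54*u**2*sin(pi*u/3)/pi**2 + 324*u*cos(pi*u/3)/pi**3 - 972*sin(pi*u/3)/pi**4; evaluating from 0 to 3: ∫_{0}^{3} (2*u**3) sin(pi*u/3) du = (-972/pi**3 + 162/pi) - (0) = -972/pi**3 + 162/pi.
Hence b_1 = (2/3)·(-972/pi**3 + 162/pi) = -648/pi**3 + 108/pi.

-648/pi**3 + 108/pi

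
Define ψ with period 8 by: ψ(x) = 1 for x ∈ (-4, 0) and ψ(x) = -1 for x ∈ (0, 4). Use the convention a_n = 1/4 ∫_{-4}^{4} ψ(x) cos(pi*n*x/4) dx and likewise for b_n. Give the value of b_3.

-4/(3*pi)

b_3 = 1/4 ∫_{-4}^{4} ψ(x) sin(3*pi*x/4) dx.
ψ is odd and sin(3*pi*x/4) is odd, so the integrand is even and b_3 = 1/2 ∫_0^{4} ψ(x) sin(3*pi*x/4) dx.
Directly, an antiderivative of (-1) sin(3*pi*x/4) is 4*cos(3*pi*x/4)/(3*pi); evaluating from 0 to 4: ∫_{0}^{4} (-1) sin(3*pi*x/4) dx = (-4/(3*pi)) - (4/(3*pi)) = -8/(3*pi).
Hence b_3 = (1/2)·(-8/(3*pi)) = -4/(3*pi).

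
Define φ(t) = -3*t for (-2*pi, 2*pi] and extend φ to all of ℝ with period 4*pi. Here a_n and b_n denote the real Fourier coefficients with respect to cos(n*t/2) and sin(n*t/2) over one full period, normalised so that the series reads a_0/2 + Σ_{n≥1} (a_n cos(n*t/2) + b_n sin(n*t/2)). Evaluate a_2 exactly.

a_2 = (1/(2*pi)) ∫_{-2*pi}^{2*pi} φ(t) cos(t) dt.
φ is odd and cos(t) is even, so the integrand is odd over a symmetric interval and the integral vanishes.

0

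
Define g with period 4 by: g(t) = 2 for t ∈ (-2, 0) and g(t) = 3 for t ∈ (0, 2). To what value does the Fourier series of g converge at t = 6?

5/2

t = 6 differs from t = -2 by 2 full period(s), and the series is 4-periodic.
At t = -2 the one-sided limits are g(-2^-) = 3 and g(-2^+) = 2.
By Dirichlet's theorem the series converges to their average, [(3) + (2)]/2 = 5/2.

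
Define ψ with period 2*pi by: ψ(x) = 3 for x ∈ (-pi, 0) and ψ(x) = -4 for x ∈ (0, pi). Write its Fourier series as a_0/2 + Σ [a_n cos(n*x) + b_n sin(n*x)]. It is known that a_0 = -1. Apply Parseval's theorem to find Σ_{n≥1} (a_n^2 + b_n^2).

49/2

Parseval: a_0^2/2 + Σ_{n≥1} (a_n^2+b_n^2) = 1/pi ∫_{-pi}^{pi} ψ(x)^2 dx = 25.
Subtract a_0^2/2 = 1/2: Σ (a_n^2+b_n^2) = 49/2.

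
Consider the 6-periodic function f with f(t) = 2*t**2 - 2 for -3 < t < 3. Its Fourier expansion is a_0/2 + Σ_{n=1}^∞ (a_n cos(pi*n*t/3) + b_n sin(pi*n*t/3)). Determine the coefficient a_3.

a_3 = 1/3 ∫_{-3}^{3} f(t) cos(pi*t) dt.
f is even and cos(pi*t) is even, so the integrand is even and a_3 = 2/3 ∫_0^{3} f(t) cos(pi*t) dt.
Integrating by parts twice (tabular method), an antiderivative of (2*t**2 - 2) cos(pi*t) is 2*t**2*sin(pi*t)/pi + 4*t*cos(pi*t)/pi**2 - 2*sin(pi*t)/pi - 4*sin(pi*t)/pi**3; evaluating from 0 to 3: ∫_{0}^{3} (2*t**2 - 2) cos(pi*t) dt = (-12/pi**2) - (0) = -12/pi**2.
Hence a_3 = (2/3)·(-12/pi**2) = -8/pi**2.

-8/pi**2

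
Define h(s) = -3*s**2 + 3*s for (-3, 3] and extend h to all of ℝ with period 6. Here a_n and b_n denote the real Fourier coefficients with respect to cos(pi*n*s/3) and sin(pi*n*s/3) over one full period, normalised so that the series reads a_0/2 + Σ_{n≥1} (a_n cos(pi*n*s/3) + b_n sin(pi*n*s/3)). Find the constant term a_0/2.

-9

a_0 = 1/3 ∫_{-3}^{3} h(s) ds = 1/3 · (-54) = -18.
So the constant term a_0/2 = -9.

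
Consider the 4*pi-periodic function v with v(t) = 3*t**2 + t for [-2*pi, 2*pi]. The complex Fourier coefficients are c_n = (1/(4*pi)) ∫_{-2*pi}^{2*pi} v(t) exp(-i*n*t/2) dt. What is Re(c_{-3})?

Since v is real-valued, Re(c_{-3}) = (1/(4*pi)) ∫_{-2*pi}^{2*pi} v(t) cos(-3*t/2) dt = a_{3}/2.
Integrating by parts twice (tabular method), an antiderivative of (3*t**2 + t) cos(-3*t/2) is 2*t**2*sin(3*t/2) + 2*t*sin(3*t/2)/3 + 8*t*cos(3*t/2)/3 - 16*sin(3*t/2)/9 + 4*cos(3*t/2)/9; evaluating from -2*pi to 2*pi: ∫_{-2*pi}^{2*pi} (3*t**2 + t) cos(-3*t/2) dt = (-16*pi/3 - 4/9) - (-4/9 + 16*pi/3) = -32*pi/3.
Hence Re(c_{-3}) = (1/(4*pi))·(-32*pi/3) = -8/3.

-8/3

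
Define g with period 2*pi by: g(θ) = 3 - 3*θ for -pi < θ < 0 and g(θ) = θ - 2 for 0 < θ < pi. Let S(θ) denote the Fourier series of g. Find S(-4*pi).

1/2

θ = -4*pi differs from θ = 0 by -2 full period(s), and the series is 2*pi-periodic.
At θ = 0 the one-sided limits are g(0^-) = 3 and g(0^+) = -2.
By Dirichlet's theorem the series converges to their average, [(3) + (-2)]/2 = 1/2.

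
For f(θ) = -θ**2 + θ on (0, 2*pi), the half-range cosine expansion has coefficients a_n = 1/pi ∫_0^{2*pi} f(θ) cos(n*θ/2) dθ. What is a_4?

a_4 = 1/pi ∫_0^{2*pi} (-θ**2 + θ) cos(2*θ) dθ.
Integrating by parts twice (tabular method), an antiderivative of (-θ**2 + θ) cos(2*θ) is -θ**2*sin(2*θ)/2 + θ*sin(2*θ)/2 - θ*cos(2*θ)/2 + sin(2*θ)/4 + cos(2*θ)/4; evaluating from 0 to 2*pi: ∫_{0}^{2*pi} (-θ**2 + θ) cos(2*θ) dθ = (1/4 - pi) - (1/4) = -pi.
Hence a_4 = (1/pi)·(-pi) = -1.

-1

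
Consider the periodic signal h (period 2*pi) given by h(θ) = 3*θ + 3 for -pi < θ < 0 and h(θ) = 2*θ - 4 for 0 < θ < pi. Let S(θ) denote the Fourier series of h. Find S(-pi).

θ = -pi differs from θ = pi by -1 full period(s), and the series is 2*pi-periodic.
At θ = pi the one-sided limits are h(pi^-) = -4 + 2*pi and h(pi^+) = 3 - 3*pi.
By Dirichlet's theorem the series converges to their average, [(-4 + 2*pi) + (3 - 3*pi)]/2 = -pi/2 - 1/2.

-pi/2 - 1/2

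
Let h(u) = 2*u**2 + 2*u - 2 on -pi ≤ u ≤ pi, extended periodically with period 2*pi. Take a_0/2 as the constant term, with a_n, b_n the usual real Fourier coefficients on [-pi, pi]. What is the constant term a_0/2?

-2 + 2*pi**2/3

a_0 = 1/pi ∫_{-pi}^{pi} h(u) du = 1/pi · (4*pi*(-3 + pi**2)/3) = -4 + 4*pi**2/3.
So the constant term a_0/2 = -2 + 2*pi**2/3.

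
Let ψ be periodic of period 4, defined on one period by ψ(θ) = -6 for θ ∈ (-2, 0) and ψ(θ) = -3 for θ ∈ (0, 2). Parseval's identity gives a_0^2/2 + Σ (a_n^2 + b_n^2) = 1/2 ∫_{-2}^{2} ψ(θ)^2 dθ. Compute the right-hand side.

1/2 ∫_{-2}^{2} ψ(θ)^2 dθ = 1/2 · (90) = 45.

45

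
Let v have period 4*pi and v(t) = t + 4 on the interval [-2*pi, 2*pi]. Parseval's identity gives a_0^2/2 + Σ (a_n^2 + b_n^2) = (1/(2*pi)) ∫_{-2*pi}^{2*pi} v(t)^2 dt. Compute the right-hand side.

(1/(2*pi)) ∫_{-2*pi}^{2*pi} v(t)^2 dt = (1/(2*pi)) · (16*pi*(pi**2 + 12)/3) = 8*pi**2/3 + 32.

8*pi**2/3 + 32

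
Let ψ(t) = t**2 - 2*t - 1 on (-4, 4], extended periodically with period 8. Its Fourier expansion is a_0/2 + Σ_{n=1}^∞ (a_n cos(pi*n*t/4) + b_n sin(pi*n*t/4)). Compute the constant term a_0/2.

a_0 = 1/4 ∫_{-4}^{4} ψ(t) dt = 1/4 · (104/3) = 26/3.
So the constant term a_0/2 = 13/3.

13/3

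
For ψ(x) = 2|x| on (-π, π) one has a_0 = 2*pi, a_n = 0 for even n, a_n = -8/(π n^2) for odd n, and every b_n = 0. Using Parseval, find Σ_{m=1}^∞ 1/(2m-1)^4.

Parseval: a_0^2/2 + Σ a_n^2 = (1/π) ∫_{-π}^{π} ψ(x)^2 dx = 8*pi**2/3.
Subtract a_0^2/2 = 2*pi**2: Σ a_n^2 = 2*pi**2/3.
Only odd n contribute, with a_n^2 = 64/(π^2 n^4), so Σ_{m≥1} 1/(2m-1)^4 = π^2·(2*pi**2/3)/64 = pi**4/96.

pi**4/96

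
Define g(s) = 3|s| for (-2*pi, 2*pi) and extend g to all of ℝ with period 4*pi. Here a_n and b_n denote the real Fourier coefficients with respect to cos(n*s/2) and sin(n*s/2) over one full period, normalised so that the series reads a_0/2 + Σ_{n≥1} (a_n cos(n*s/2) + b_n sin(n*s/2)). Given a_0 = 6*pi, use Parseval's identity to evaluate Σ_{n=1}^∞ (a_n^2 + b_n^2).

Parseval: a_0^2/2 + Σ_{n≥1} (a_n^2+b_n^2) = (1/(2*pi)) ∫_{-2*pi}^{2*pi} g(s)^2 ds = 24*pi**2.
Subtract a_0^2/2 = 18*pi**2: Σ (a_n^2+b_n^2) = 6*pi**2.

6*pi**2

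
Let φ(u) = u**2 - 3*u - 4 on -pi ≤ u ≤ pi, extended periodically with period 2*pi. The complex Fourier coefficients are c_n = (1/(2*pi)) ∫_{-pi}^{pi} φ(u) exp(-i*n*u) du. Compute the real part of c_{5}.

Since φ is real-valued, Re(c_{5}) = (1/(2*pi)) ∫_{-pi}^{pi} φ(u) cos(5*u) du = a_{5}/2.
Integrating by parts twice (tabular method), an antiderivative of (u**2 - 3*u - 4) cos(5*u) is u**2*sin(5*u)/5 - 3*u*sin(5*u)/5 + 2*u*cos(5*u)/25 - 102*sin(5*u)/125 - 3*cos(5*u)/25; evaluating from -pi to pi: ∫_{-pi}^{pi} (u**2 - 3*u - 4) cos(5*u) du = (3/25 - 2*pi/25) - (3/25 + 2*pi/25) = -4*pi/25.
Hence Re(c_{5}) = (1/(2*pi))·(-4*pi/25) = -2/25.

-2/25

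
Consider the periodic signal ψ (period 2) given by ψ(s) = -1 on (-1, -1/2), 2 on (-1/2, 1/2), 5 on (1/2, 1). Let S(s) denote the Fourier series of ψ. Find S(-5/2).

s = -5/2 differs from s = -1/2 by -1 full period(s), and the series is 2-periodic.
At s = -1/2 the one-sided limits are ψ(-1/2^-) = -1 and ψ(-1/2^+) = 2.
By Dirichlet's theorem the series converges to their average, [(-1) + (2)]/2 = 1/2.

1/2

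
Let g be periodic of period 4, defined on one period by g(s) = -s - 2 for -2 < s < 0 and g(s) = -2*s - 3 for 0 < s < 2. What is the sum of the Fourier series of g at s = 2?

At s = 2 the one-sided limits are g(2^-) = -7 and g(2^+) = 0.
By Dirichlet's theorem the series converges to their average, [(-7) + (0)]/2 = -7/2.

-7/2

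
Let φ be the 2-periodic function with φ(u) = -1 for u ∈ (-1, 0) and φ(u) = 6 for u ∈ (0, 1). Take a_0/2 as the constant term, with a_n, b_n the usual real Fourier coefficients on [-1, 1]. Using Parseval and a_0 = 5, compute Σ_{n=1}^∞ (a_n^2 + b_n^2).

49/2

Parseval: a_0^2/2 + Σ_{n≥1} (a_n^2+b_n^2) = ∫_{-1}^{1} φ(u)^2 du = 37.
Subtract a_0^2/2 = 25/2: Σ (a_n^2+b_n^2) = 49/2.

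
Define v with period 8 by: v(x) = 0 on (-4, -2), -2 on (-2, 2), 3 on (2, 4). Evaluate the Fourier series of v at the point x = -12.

3/2

x = -12 differs from x = 4 by -2 full period(s), and the series is 8-periodic.
At x = 4 the one-sided limits are v(4^-) = 3 and v(4^+) = 0.
By Dirichlet's theorem the series converges to their average, [(3) + (0)]/2 = 3/2.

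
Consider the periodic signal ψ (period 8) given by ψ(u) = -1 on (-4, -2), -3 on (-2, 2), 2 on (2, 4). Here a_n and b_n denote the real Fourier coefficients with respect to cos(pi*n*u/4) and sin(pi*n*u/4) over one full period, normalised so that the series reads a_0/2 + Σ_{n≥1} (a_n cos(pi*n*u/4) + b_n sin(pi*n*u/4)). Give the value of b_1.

3/pi

b_1 = 1/4 ∫_{-4}^{4} ψ(u) sin(pi*u/4) du.
Split the integral at the breakpoints.
Directly, an antiderivative of (-1) sin(pi*u/4) is 4*cos(pi*u/4)/pi; evaluating from -4 to -2: ∫_{-4}^{-2} (-1) sin(pi*u/4) du = (0) - (-4/pi) = 4/pi.
Directly, an antiderivative of (-3) sin(pi*u/4) is 12*cos(pi*u/4)/pi; evaluating from -2 to 2: ∫_{-2}^{2} (-3) sin(pi*u/4) du = (0) - (0) = 0.
Directly, an antiderivative of (2) sin(pi*u/4) is -8*cos(pi*u/4)/pi; evaluating from 2 to 4: ∫_{2}^{4} (2) sin(pi*u/4) du = (8/pi) - (0) = 8/pi.
Summing the pieces and multiplying by (1/4) gives b_1 = 3/pi.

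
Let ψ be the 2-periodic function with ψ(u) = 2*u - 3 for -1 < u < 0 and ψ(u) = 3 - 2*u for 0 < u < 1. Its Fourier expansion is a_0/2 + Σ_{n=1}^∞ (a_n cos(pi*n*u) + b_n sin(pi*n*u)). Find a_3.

a_3 = ∫_{-1}^{1} ψ(u) cos(3*pi*u) du.
Split the integral at the breakpoints.
Integrating by parts (boundary term plus one more integral), an antiderivative of (2*u - 3) cos(3*pi*u) is 2*u*sin(3*pi*u)/(3*pi) - sin(3*pi*u)/pi + 2*cos(3*pi*u)/(9*pi**2); evaluating from -1 to 0: ∫_{-1}^{0} (2*u - 3) cos(3*pi*u) du = (2/(9*pi**2)) - (-2/(9*pi**2)) = 4/(9*pi**2).
Integrating by parts (boundary term plus one more integral), an antiderivative of (3 - 2*u) cos(3*pi*u) is -2*u*sin(3*pi*u)/(3*pi) + sin(3*pi*u)/pi - 2*cos(3*pi*u)/(9*pi**2); evaluating from 0 to 1: ∫_{0}^{1} (3 - 2*u) cos(3*pi*u) du = (2/(9*pi**2)) - (-2/(9*pi**2)) = 4/(9*pi**2).
Summing the pieces gives a_3 = 8/(9*pi**2).

8/(9*pi**2)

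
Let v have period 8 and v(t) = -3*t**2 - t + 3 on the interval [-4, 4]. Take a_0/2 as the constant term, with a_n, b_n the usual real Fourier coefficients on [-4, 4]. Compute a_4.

-12/pi**2

a_4 = 1/4 ∫_{-4}^{4} v(t) cos(pi*t) dt.
Integrating by parts twice (tabular method), an antiderivative of (-3*t**2 - t + 3) cos(pi*t) is -3*t**2*sin(pi*t)/pi - t*sin(pi*t)/pi - 6*t*cos(pi*t)/pi**2 + 6*sin(pi*t)/pi**3 + 3*sin(pi*t)/pi - cos(pi*t)/pi**2; evaluating from -4 to 4: ∫_{-4}^{4} (-3*t**2 - t + 3) cos(pi*t) dt = (-25/pi**2) - (23/pi**2) = -48/pi**2.
Hence a_4 = (1/4)·(-48/pi**2) = -12/pi**2.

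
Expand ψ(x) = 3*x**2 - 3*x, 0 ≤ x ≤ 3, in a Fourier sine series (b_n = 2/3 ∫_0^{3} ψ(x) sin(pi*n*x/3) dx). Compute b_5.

b_5 = 2/3 ∫_0^{3} (3*x**2 - 3*x) sin(5*pi*x/3) dx.
Integrating by parts twice (tabular method), an antiderivative of (3*x**2 - 3*x) sin(5*pi*x/3) is -9*x**2*cos(5*pi*x/3)/(5*pi) + 54*x*sin(5*pi*x/3)/(25*pi**2) + 9*x*cos(5*pi*x/3)/(5*pi) - 27*sin(5*pi*x/3)/(25*pi**2) + 162*cos(5*pi*x/3)/(125*pi**3); evaluating from 0 to 3: ∫_{0}^{3} (3*x**2 - 3*x) sin(5*pi*x/3) dx = (54*(-3 + 25*pi**2)/(125*pi**3)) - (162/(125*pi**3)) = 54*(-6 + 25*pi**2)/(125*pi**3).
Hence b_5 = (2/3)·(54*(-6 + 25*pi**2)/(125*pi**3)) = 36*(-6 + 25*pi**2)/(125*pi**3).

36*(-6 + 25*pi**2)/(125*pi**3)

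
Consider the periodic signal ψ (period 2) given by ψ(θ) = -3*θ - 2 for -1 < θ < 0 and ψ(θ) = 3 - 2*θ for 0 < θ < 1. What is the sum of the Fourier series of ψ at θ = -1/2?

-1/2

ψ is continuous at θ = -1/2 with value -1/2, so the series converges to -1/2 there.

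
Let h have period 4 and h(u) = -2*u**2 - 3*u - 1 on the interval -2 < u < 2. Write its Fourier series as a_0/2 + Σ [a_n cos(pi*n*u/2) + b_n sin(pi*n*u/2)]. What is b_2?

b_2 = 1/2 ∫_{-2}^{2} h(u) sin(pi*u) du.
Integrating by parts twice (tabular method), an antiderivative of (-2*u**2 - 3*u - 1) sin(pi*u) is 2*u**2*cos(pi*u)/pi - 4*u*sin(pi*u)/pi**2 + 3*u*cos(pi*u)/pi - 3*sin(pi*u)/pi**2 - 4*cos(pi*u)/pi**3 + cos(pi*u)/pi; evaluating from -2 to 2: ∫_{-2}^{2} (-2*u**2 - 3*u - 1) sin(pi*u) du = (-4/pi**3 + 15/pi) - (-4/pi**3 + 3/pi) = 12/pi.
Hence b_2 = (1/2)·(12/pi) = 6/pi.

6/pi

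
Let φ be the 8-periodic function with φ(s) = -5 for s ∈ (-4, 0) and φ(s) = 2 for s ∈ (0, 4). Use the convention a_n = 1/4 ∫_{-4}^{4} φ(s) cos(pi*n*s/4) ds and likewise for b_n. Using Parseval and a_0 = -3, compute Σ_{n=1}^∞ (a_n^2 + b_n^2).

49/2

Parseval: a_0^2/2 + Σ_{n≥1} (a_n^2+b_n^2) = 1/4 ∫_{-4}^{4} φ(s)^2 ds = 29.
Subtract a_0^2/2 = 9/2: Σ (a_n^2+b_n^2) = 49/2.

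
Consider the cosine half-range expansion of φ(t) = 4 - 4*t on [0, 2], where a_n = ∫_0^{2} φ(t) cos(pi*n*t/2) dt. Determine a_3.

a_3 = ∫_0^{2} (4 - 4*t) cos(3*pi*t/2) dt.
Integrating by parts (boundary term plus one more integral), an antiderivative of (4 - 4*t) cos(3*pi*t/2) is -8*t*sin(3*pi*t/2)/(3*pi) + 8*sin(3*pi*t/2)/(3*pi) - 16*cos(3*pi*t/2)/(9*pi**2); evaluating from 0 to 2: ∫_{0}^{2} (4 - 4*t) cos(3*pi*t/2) dt = (16/(9*pi**2)) - (-16/(9*pi**2)) = 32/(9*pi**2).
Hence a_3 = 32/(9*pi**2).

32/(9*pi**2)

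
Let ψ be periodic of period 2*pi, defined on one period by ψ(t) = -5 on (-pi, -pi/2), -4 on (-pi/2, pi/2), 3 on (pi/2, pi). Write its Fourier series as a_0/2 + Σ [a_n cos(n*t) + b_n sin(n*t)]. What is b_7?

8/(7*pi)

b_7 = 1/pi ∫_{-pi}^{pi} ψ(t) sin(7*t) dt.
Split the integral at the breakpoints.
Directly, an antiderivative of (-5) sin(7*t) is 5*cos(7*t)/7; evaluating from -pi to -pi/2: ∫_{-pi}^{-pi/2} (-5) sin(7*t) dt = (0) - (-5/7) = 5/7.
Directly, an antiderivative of (-4) sin(7*t) is 4*cos(7*t)/7; evaluating from -pi/2 to pi/2: ∫_{-pi/2}^{pi/2} (-4) sin(7*t) dt = (0) - (0) = 0.
Directly, an antiderivative of (3) sin(7*t) is -3*cos(7*t)/7; evaluating from pi/2 to pi: ∫_{pi/2}^{pi} (3) sin(7*t) dt = (3/7) - (0) = 3/7.
Summing the pieces and multiplying by (1/pi) gives b_7 = 8/(7*pi).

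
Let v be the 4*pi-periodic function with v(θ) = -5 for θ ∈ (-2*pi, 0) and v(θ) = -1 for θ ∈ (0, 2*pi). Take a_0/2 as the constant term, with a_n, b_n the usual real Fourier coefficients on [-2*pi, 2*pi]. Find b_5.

8/(5*pi)

b_5 = (1/(2*pi)) ∫_{-2*pi}^{2*pi} v(θ) sin(5*θ/2) dθ.
Split the integral at the breakpoints.
Directly, an antiderivative of (-5) sin(5*θ/2) is 2*cos(5*θ/2); evaluating from -2*pi to 0: ∫_{-2*pi}^{0} (-5) sin(5*θ/2) dθ = (2) - (-2) = 4.
Directly, an antiderivative of (-1) sin(5*θ/2) is 2*cos(5*θ/2)/5; evaluating from 0 to 2*pi: ∫_{0}^{2*pi} (-1) sin(5*θ/2) dθ = (-2/5) - (2/5) = -4/5.
Summing the pieces and multiplying by (1/(2*pi)) gives b_5 = 8/(5*pi).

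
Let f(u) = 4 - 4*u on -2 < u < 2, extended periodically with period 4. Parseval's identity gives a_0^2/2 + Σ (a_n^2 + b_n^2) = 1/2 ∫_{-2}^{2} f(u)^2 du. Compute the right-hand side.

1/2 ∫_{-2}^{2} f(u)^2 du = 1/2 · (448/3) = 224/3.

224/3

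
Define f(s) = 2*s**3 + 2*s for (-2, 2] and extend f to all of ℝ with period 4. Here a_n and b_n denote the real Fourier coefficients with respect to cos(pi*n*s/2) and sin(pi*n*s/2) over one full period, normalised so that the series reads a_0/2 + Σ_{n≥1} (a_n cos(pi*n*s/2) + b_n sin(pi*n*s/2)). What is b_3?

b_3 = 1/2 ∫_{-2}^{2} f(s) sin(3*pi*s/2) ds.
f is odd and sin(3*pi*s/2) is odd, so the integrand is even and b_3 = ∫_0^{2} f(s) sin(3*pi*s/2) ds.
Integrating by parts three times (tabular method), an antiderivative of (2*s**3 + 2*s) sin(3*pi*s/2) is -4*s**3*cos(3*pi*s/2)/(3*pi) + 8*s**2*sin(3*pi*s/2)/(3*pi**2) - 4*s*cos(3*pi*s/2)/(3*pi) + 32*s*cos(3*pi*s/2)/(9*pi**3) - 64*sin(3*pi*s/2)/(27*pi**4) + 8*sin(3*pi*s/2)/(9*pi**2); evaluating from 0 to 2: ∫_{0}^{2} (2*s**3 + 2*s) sin(3*pi*s/2) ds = (8*(-8 + 15*pi**2)/(9*pi**3)) - (0) = 8*(-8 + 15*pi**2)/(9*pi**3).
Hence b_3 = 8*(-8 + 15*pi**2)/(9*pi**3).

8*(-8 + 15*pi**2)/(9*pi**3)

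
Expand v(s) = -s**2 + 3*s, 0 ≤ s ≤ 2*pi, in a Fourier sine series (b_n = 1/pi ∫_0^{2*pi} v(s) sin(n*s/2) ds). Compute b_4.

-3 + 2*pi

b_4 = 1/pi ∫_0^{2*pi} (-s**2 + 3*s) sin(2*s) ds.
Integrating by parts twice (tabular method), an antiderivative of (-s**2 + 3*s) sin(2*s) is s**2*cos(2*s)/2 - s*sin(2*s)/2 - 3*s*cos(2*s)/2 + 3*sin(2*s)/4 - cos(2*s)/4; evaluating from 0 to 2*pi: ∫_{0}^{2*pi} (-s**2 + 3*s) sin(2*s) ds = (-3*pi - 1/4 + 2*pi**2) - (-1/4) = pi*(-3 + 2*pi).
Hence b_4 = (1/pi)·(pi*(-3 + 2*pi)) = -3 + 2*pi.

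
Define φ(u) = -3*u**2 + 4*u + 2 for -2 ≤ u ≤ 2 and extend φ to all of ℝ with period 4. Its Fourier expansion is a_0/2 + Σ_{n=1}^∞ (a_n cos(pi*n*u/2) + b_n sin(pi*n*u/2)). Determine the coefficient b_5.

16/(5*pi)

b_5 = 1/2 ∫_{-2}^{2} φ(u) sin(5*pi*u/2) du.
Integrating by parts twice (tabular method), an antiderivative of (-3*u**2 + 4*u + 2) sin(5*pi*u/2) is 6*u**2*cos(5*pi*u/2)/(5*pi) - 24*u*sin(5*pi*u/2)/(25*pi**2) - 8*u*cos(5*pi*u/2)/(5*pi) + 16*sin(5*pi*u/2)/(25*pi**2) - 4*cos(5*pi*u/2)/(5*pi) - 48*cos(5*pi*u/2)/(125*pi**3); evaluating from -2 to 2: ∫_{-2}^{2} (-3*u**2 + 4*u + 2) sin(5*pi*u/2) du = (4*(12 - 25*pi**2)/(125*pi**3)) - (12*(4 - 75*pi**2)/(125*pi**3)) = 32/(5*pi).
Hence b_5 = (1/2)·(32/(5*pi)) = 16/(5*pi).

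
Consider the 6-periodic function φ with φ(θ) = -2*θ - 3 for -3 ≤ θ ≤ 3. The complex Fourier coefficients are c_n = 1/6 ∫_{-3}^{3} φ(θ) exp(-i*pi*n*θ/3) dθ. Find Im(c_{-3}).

-2/pi

Since φ is real-valued, Im(c_{-3}) = -1/6 ∫_{-3}^{3} φ(θ) sin(-pi*θ) dθ = b_{3}/2.
Integrating by parts (boundary term plus one more integral), an antiderivative of (-2*θ - 3) sin(-pi*θ) is -2*θ*cos(pi*θ)/pi + 2*sin(pi*θ)/pi**2 - 3*cos(pi*θ)/pi; evaluating from -3 to 3: ∫_{-3}^{3} (-2*θ - 3) sin(-pi*θ) dθ = (9/pi) - (-3/pi) = 12/pi.
Hence Im(c_{-3}) = (-1/6)·(12/pi) = -2/pi.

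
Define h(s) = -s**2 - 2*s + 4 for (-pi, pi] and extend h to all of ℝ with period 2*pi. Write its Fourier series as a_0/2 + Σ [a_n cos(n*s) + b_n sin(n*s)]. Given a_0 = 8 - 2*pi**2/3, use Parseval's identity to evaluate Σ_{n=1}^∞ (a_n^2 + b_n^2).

8*pi**2*(pi**2 + 15)/45

Parseval: a_0^2/2 + Σ_{n≥1} (a_n^2+b_n^2) = 1/pi ∫_{-pi}^{pi} h(s)^2 ds = -8*pi**2/3 + 32 + 2*pi**4/5.
Subtract a_0^2/2 = 2*(12 - pi**2)**2/9: Σ (a_n^2+b_n^2) = 8*pi**2*(pi**2 + 15)/45.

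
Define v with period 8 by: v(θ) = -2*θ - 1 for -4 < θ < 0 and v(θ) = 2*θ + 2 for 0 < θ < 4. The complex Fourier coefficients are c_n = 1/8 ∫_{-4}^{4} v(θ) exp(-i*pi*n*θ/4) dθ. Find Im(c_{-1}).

Since v is real-valued, Im(c_{-1}) = -1/8 ∫_{-4}^{4} v(θ) sin(-pi*θ/4) dθ = b_{1}/2.
Split the integral at the breakpoints.
Integrating by parts (boundary term plus one more integral), an antiderivative of (-2*θ - 1) sin(-pi*θ/4) is -8*θ*cos(pi*θ/4)/pi + 32*sin(pi*θ/4)/pi**2 - 4*cos(pi*θ/4)/pi; evaluating from -4 to 0: ∫_{-4}^{0} (-2*θ - 1) sin(-pi*θ/4) dθ = (-4/pi) - (-28/pi) = 24/pi.
Integrating by parts (boundary term plus one more integral), an antiderivative of (2*θ + 2) sin(-pi*θ/4) is 8*θ*cos(pi*θ/4)/pi - 32*sin(pi*θ/4)/pi**2 + 8*cos(pi*θ/4)/pi; evaluating from 0 to 4: ∫_{0}^{4} (2*θ + 2) sin(-pi*θ/4) dθ = (-40/pi) - (8/pi) = -48/pi.
So ∫_{-4}^{4} v(θ) sin(-pi*θ/4) dθ = -24/pi.
Hence Im(c_{-1}) = (-1/8)·(-24/pi) = 3/pi.

3/pi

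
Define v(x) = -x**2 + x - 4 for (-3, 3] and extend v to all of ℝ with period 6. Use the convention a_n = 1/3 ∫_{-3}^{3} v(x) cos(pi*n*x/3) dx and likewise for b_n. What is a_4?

a_4 = 1/3 ∫_{-3}^{3} v(x) cos(4*pi*x/3) dx.
Integrating by parts twice (tabular method), an antiderivative of (-x**2 + x - 4) cos(4*pi*x/3) is -3*x**2*sin(4*pi*x/3)/(4*pi) + 3*x*sin(4*pi*x/3)/(4*pi) - 9*x*cos(4*pi*x/3)/(8*pi**2) - 3*sin(4*pi*x/3)/pi + 27*sin(4*pi*x/3)/(32*pi**3) + 9*cos(4*pi*x/3)/(16*pi**2); evaluating from -3 to 3: ∫_{-3}^{3} (-x**2 + x - 4) cos(4*pi*x/3) dx = (-45/(16*pi**2)) - (63/(16*pi**2)) = -27/(4*pi**2).
Hence a_4 = (1/3)·(-27/(4*pi**2)) = -9/(4*pi**2).

-9/(4*pi**2)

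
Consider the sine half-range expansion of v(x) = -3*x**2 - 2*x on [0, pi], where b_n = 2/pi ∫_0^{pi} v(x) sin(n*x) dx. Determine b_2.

b_2 = 2/pi ∫_0^{pi} (-3*x**2 - 2*x) sin(2*x) dx.
Integrating by parts twice (tabular method), an antiderivative of (-3*x**2 - 2*x) sin(2*x) is 3*x**2*cos(2*x)/2 - 3*x*sin(2*x)/2 + x*cos(2*x) - sin(2*x)/2 - 3*cos(2*x)/4; evaluating from 0 to pi: ∫_{0}^{pi} (-3*x**2 - 2*x) sin(2*x) dx = (-3/4 + pi + 3*pi**2/2) - (-3/4) = pi*(2 + 3*pi)/2.
Hence b_2 = (2/pi)·(pi*(2 + 3*pi)/2) = 2 + 3*pi.

2 + 3*pi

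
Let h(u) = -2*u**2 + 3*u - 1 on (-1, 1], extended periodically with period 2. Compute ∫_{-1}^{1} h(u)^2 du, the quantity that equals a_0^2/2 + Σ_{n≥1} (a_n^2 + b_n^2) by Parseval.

184/15

∫_{-1}^{1} h(u)^2 du = 184/15.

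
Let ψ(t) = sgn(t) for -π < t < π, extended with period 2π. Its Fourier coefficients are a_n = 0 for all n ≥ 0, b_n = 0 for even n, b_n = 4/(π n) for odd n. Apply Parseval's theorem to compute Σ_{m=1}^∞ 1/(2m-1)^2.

pi**2/8

Parseval: Σ b_n^2 = (1/π) ∫_{-π}^{π} ψ(t)^2 dt = 2.
Only odd n contribute, with b_n^2 = 16/(π^2 n^2), so Σ_{m≥1} 1/(2m-1)^2 = π^2·(2)/16 = pi**2/8.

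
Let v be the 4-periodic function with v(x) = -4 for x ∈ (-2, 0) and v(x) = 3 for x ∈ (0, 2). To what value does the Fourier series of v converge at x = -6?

-1/2

x = -6 differs from x = 2 by -2 full period(s), and the series is 4-periodic.
At x = 2 the one-sided limits are v(2^-) = 3 and v(2^+) = -4.
By Dirichlet's theorem the series converges to their average, [(3) + (-4)]/2 = -1/2.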